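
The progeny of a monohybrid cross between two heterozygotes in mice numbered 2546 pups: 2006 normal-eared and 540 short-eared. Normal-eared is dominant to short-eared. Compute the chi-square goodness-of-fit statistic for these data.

19.507

For a monohybrid cross between heterozygotes with complete dominance, the expected phenotypic ratio is 3:1.
The 3:1 ratio has 4 parts, so with N = 2546 the expected counts are:
  normal-eared: 2546 × 3/4 = 1909.5
  short-eared: 2546 × 1/4 = 636.5
χ² = Σ (O − E)² / E
  normal-eared: (2006 − 1909.5)² / 1909.5 = 4.8768
  short-eared: (540 − 636.5)² / 636.5 = 14.6304
χ² = 4.8768 + 14.6304 = 19.5072 ≈ 19.507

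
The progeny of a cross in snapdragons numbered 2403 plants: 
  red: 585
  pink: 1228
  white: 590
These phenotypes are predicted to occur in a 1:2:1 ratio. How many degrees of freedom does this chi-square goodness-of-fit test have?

A goodness-of-fit test with 3 phenotype classes has df = 3 − 1 = 2.

2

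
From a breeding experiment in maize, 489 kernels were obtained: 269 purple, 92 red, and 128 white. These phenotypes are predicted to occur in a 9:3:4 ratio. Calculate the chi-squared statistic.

Under the 9:3:4 hypothesis (Σ ratio = 16, N = 489):
  purple: 489 × 9/16 = 275.0625
  red: 489 × 3/16 = 91.6875
  white: 489 × 4/16 = 122.25
χ² = Σ (O − E)² / E
  purple: (269 − 275.0625)² / 275.0625 = 0.1336
  red: (92 − 91.6875)² / 91.6875 = 0.0011
  white: (128 − 122.25)² / 122.25 = 0.2704
χ² = 0.1336 + 0.0011 + 0.2704 = 0.4051 ≈ 0.405

0.405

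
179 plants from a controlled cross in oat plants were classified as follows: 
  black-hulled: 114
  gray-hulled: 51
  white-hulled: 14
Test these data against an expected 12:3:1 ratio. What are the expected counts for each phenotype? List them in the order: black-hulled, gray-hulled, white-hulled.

134.25, 33.5625, 11.1875

Expected counts for N = 179 under a 12:3:1 ratio (total parts = 16):
  black-hulled: 179 × 12/16 = 134.25
  gray-hulled: 179 × 3/16 = 33.5625
  white-hulled: 179 × 1/16 = 11.1875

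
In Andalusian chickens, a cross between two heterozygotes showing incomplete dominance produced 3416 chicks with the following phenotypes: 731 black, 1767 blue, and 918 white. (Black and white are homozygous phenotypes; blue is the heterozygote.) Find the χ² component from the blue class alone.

With incomplete dominance, a heterozygote × heterozygote cross gives a 1:2:1 phenotypic ratio.
Total ratio parts = 4. Expected numbers out of 3416:
  black: 3416 × 1/4 = 854
  blue: 3416 × 2/4 = 1708
  white: 3416 × 1/4 = 854
Contribution of blue: (1767 − 1708)² / 1708 = 2.0381

2.038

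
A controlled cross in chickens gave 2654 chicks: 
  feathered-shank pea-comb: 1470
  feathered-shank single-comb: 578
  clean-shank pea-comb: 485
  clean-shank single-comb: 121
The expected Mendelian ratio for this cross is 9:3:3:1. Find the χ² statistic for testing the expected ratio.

The 9:3:3:1 ratio has 16 parts, so with N = 2654 the expected counts are:
  feathered-shank pea-comb: 2654 × 9/16 = 1492.875
  feathered-shank single-comb: 2654 × 3/16 = 497.625
  clean-shank pea-comb: 2654 × 3/16 = 497.625
  clean-shank single-comb: 2654 × 1/16 = 165.875
χ² = Σ (O − E)² / E
  feathered-shank pea-comb: (1470 − 1492.875)² / 1492.875 = 0.3505
  feathered-shank single-comb: (578 − 497.625)² / 497.625 = 12.9819
  clean-shank pea-comb: (485 − 497.625)² / 497.625 = 0.3203
  clean-shank single-comb: (121 − 165.875)² / 165.875 = 12.1403
χ² = 0.3505 + 12.9819 + 0.3203 + 12.1403 = 25.793

25.793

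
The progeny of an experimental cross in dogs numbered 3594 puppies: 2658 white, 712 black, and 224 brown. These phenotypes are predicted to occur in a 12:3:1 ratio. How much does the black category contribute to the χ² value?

2.157

Total ratio parts = 16. Expected numbers out of 3594:
  white: 3594 × 12/16 = 2695.5
  black: 3594 × 3/16 = 673.875
  brown: 3594 × 1/16 = 224.625
Contribution of black: (712 − 673.875)² / 673.875 = 2.1570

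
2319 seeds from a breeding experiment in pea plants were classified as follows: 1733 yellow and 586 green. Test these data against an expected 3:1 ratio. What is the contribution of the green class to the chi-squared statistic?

Expected counts for N = 2319 under a 3:1 ratio (total parts = 4):
  yellow: 2319 × 3/4 = 1739.25
  green: 2319 × 1/4 = 579.75
Contribution of green: (586 − 579.75)² / 579.75 = 0.0674

0.067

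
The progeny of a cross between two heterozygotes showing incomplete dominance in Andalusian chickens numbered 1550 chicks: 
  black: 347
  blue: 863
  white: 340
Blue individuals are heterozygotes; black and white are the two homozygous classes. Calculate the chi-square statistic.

20.048

With incomplete dominance, a heterozygote × heterozygote cross gives a 1:2:1 phenotypic ratio.
Total ratio parts = 4. Expected numbers out of 1550:
  black: 1550 × 1/4 = 387.5
  blue: 1550 × 2/4 = 775
  white: 1550 × 1/4 = 387.5
χ² = Σ (O − E)² / E
  black: (347 − 387.5)² / 387.5 = 4.2329
  blue: (863 − 775)² / 775 = 9.9923
  white: (340 − 387.5)² / 387.5 = 5.8226
χ² = 4.2329 + 9.9923 + 5.8226 = 20.0478 ≈ 20.048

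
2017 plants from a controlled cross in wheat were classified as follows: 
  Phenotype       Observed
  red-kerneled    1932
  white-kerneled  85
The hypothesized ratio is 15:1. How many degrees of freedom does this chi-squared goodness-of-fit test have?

1

A goodness-of-fit test with 2 phenotype classes has df = 2 − 1 = 1.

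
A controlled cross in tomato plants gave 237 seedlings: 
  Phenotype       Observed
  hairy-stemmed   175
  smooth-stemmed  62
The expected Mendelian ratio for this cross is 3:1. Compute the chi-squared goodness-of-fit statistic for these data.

The 3:1 ratio has 4 parts, so with N = 237 the expected counts are:
  hairy-stemmed: 237 × 3/4 = 177.75
  smooth-stemmed: 237 × 1/4 = 59.25
χ² = Σ (O − E)² / E
  hairy-stemmed: (175 − 177.75)² / 177.75 = 0.0425
  smooth-stemmed: (62 − 59.25)² / 59.25 = 0.1276
χ² = 0.0425 + 0.1276 = 0.1701 ≈ 0.170

0.170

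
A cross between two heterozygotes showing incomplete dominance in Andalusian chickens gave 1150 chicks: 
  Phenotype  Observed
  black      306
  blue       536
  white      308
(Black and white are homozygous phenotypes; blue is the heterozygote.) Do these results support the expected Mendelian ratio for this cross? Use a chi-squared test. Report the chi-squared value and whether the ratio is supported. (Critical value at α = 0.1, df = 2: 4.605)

5.297; not consistent

With incomplete dominance, a heterozygote × heterozygote cross gives a 1:2:1 phenotypic ratio.
Total ratio parts = 4. Expected numbers out of 1150:
  black: 1150 × 1/4 = 287.5
  blue: 1150 × 2/4 = 575
  white: 1150 × 1/4 = 287.5
χ² = Σ (O − E)² / E
  black: (306 − 287.5)² / 287.5 = 1.1904
  blue: (536 − 575)² / 575 = 2.6452
  white: (308 − 287.5)² / 287.5 = 1.4617
χ² = 1.1904 + 2.6452 + 1.4617 = 5.2973 ≈ 5.297
Degrees of freedom = 3 − 1 = 2; critical value at α = 0.1 is 4.605.
Since 5.297 > 4.605, we reject the null hypothesis — the data do not fit the 1:2:1 ratio.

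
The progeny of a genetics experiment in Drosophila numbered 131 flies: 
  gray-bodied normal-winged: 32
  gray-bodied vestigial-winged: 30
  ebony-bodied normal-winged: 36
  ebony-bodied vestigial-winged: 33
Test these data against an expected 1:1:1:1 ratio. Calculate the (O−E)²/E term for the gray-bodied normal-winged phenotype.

0.017

Expected counts for N = 131 under a 1:1:1:1 ratio (total parts = 4):
  gray-bodied normal-winged: 131 × 1/4 = 32.75
  gray-bodied vestigial-winged: 131 × 1/4 = 32.75
  ebony-bodied normal-winged: 131 × 1/4 = 32.75
  ebony-bodied vestigial-winged: 131 × 1/4 = 32.75
Contribution of gray-bodied normal-winged: (32 − 32.75)² / 32.75 = 0.0172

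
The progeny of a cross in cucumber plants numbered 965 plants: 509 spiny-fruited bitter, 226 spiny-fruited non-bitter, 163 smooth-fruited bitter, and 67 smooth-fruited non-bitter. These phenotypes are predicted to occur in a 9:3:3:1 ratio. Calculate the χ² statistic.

Expected counts for N = 965 under a 9:3:3:1 ratio (total parts = 16):
  spiny-fruited bitter: 965 × 9/16 = 542.8125
  spiny-fruited non-bitter: 965 × 3/16 = 180.9375
  smooth-fruited bitter: 965 × 3/16 = 180.9375
  smooth-fruited non-bitter: 965 × 1/16 = 60.3125
χ² = Σ (O − E)² / E
  spiny-fruited bitter: (509 − 542.8125)² / 542.8125 = 2.1062
  spiny-fruited non-bitter: (226 − 180.9375)² / 180.9375 = 11.2228
  smooth-fruited bitter: (163 − 180.9375)² / 180.9375 = 1.7783
  smooth-fruited non-bitter: (67 − 60.3125)² / 60.3125 = 0.7415
χ² = 2.1062 + 11.2228 + 1.7783 + 0.7415 = 15.8488 ≈ 15.849

15.849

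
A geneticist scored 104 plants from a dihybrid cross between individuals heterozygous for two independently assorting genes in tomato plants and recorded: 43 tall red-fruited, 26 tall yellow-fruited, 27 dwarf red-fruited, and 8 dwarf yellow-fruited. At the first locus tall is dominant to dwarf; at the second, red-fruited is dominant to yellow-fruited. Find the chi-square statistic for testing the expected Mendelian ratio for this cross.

A dihybrid F₂ with independent assortment and complete dominance at both loci gives a 9:3:3:1 phenotypic ratio.
Expected counts for N = 104 under a 9:3:3:1 ratio (total parts = 16):
  tall red-fruited: 104 × 9/16 = 58.5
  tall yellow-fruited: 104 × 3/16 = 19.5
  dwarf red-fruited: 104 × 3/16 = 19.5
  dwarf yellow-fruited: 104 × 1/16 = 6.5
χ² = Σ (O − E)² / E
  tall red-fruited: (43 − 58.5)² / 58.5 = 4.1068
  tall yellow-fruited: (26 − 19.5)² / 19.5 = 2.1667
  dwarf red-fruited: (27 − 19.5)² / 19.5 = 2.8846
  dwarf yellow-fruited: (8 − 6.5)² / 6.5 = 0.3462
χ² = 4.1068 + 2.1667 + 2.8846 + 0.3462 = 9.5043 ≈ 9.504

9.504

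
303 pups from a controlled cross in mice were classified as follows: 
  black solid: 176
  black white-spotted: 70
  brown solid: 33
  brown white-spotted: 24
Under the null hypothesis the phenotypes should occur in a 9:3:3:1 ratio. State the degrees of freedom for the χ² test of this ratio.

A goodness-of-fit test with 4 phenotype classes has df = 4 − 1 = 3.

3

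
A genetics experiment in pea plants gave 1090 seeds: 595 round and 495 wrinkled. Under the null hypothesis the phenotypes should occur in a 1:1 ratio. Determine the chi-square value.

9.174

Total ratio parts = 2. Expected numbers out of 1090:
  round: 1090 × 1/2 = 545
  wrinkled: 1090 × 1/2 = 545
χ² = Σ (O − E)² / E
  round: (595 − 545)² / 545 = 4.5872
  wrinkled: (495 − 545)² / 545 = 4.5872
χ² = 4.5872 + 4.5872 = 9.1744 ≈ 9.174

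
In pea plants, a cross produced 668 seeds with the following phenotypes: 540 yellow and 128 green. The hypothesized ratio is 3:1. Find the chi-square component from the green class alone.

Total ratio parts = 4. Expected numbers out of 668:
  yellow: 668 × 3/4 = 501
  green: 668 × 1/4 = 167
Contribution of green: (128 − 167)² / 167 = 9.1078

9.108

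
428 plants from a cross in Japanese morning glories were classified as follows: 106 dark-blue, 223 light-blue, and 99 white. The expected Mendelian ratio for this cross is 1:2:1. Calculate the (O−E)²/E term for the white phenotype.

The 1:2:1 ratio has 4 parts, so with N = 428 the expected counts are:
  dark-blue: 428 × 1/4 = 107
  light-blue: 428 × 2/4 = 214
  white: 428 × 1/4 = 107
Contribution of white: (99 − 107)² / 107 = 0.5981

0.598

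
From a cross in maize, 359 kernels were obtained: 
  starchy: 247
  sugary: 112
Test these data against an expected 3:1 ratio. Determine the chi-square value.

7.355

Expected counts for N = 359 under a 3:1 ratio (total parts = 4):
  starchy: 359 × 3/4 = 269.25
  sugary: 359 × 1/4 = 89.75
χ² = Σ (O − E)² / E
  starchy: (247 − 269.25)² / 269.25 = 1.8387
  sugary: (112 − 89.75)² / 89.75 = 5.5160
χ² = 1.8387 + 5.5160 = 7.3547 ≈ 7.355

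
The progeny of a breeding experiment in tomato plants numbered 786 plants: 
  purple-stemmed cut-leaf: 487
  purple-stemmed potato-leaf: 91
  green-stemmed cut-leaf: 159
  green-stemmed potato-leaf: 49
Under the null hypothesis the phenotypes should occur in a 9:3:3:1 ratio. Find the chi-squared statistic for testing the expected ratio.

Total ratio parts = 16. Expected numbers out of 786:
  purple-stemmed cut-leaf: 786 × 9/16 = 442.125
  purple-stemmed potato-leaf: 786 × 3/16 = 147.375
  green-stemmed cut-leaf: 786 × 3/16 = 147.375
  green-stemmed potato-leaf: 786 × 1/16 = 49.125
χ² = Σ (O − E)² / E
  purple-stemmed cut-leaf: (487 − 442.125)² / 442.125 = 4.5547
  purple-stemmed potato-leaf: (91 − 147.375)² / 147.375 = 21.5650
  green-stemmed cut-leaf: (159 − 147.375)² / 147.375 = 0.9170
  green-stemmed potato-leaf: (49 − 49.125)² / 49.125 = 0.0003
χ² = 4.5547 + 21.5650 + 0.9170 + 0.0003 = 27.037

27.037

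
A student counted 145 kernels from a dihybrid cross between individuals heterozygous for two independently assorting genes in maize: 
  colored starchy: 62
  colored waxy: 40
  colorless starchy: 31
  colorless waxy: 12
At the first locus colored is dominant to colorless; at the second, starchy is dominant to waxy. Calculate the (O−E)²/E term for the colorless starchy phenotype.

0.535

A dihybrid F₂ with independent assortment and complete dominance at both loci gives a 9:3:3:1 phenotypic ratio.
Total ratio parts = 16. Expected numbers out of 145:
  colored starchy: 145 × 9/16 = 81.5625
  colored waxy: 145 × 3/16 = 27.1875
  colorless starchy: 145 × 3/16 = 27.1875
  colorless waxy: 145 × 1/16 = 9.0625
Contribution of colorless starchy: (31 − 27.1875)² / 27.1875 = 0.5346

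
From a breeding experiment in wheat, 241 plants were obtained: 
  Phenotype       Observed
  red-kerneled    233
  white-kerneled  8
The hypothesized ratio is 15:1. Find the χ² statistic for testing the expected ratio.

3.532

Expected counts for N = 241 under a 15:1 ratio (total parts = 16):
  red-kerneled: 241 × 15/16 = 225.9375
  white-kerneled: 241 × 1/16 = 15.0625
χ² = Σ (O − E)² / E
  red-kerneled: (233 − 225.9375)² / 225.9375 = 0.2208
  white-kerneled: (8 − 15.0625)² / 15.0625 = 3.3115
χ² = 0.2208 + 3.3115 = 3.5323 ≈ 3.532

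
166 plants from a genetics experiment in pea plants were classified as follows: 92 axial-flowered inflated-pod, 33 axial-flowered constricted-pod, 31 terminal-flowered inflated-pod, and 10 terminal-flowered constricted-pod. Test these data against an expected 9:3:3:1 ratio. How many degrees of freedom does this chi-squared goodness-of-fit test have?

A goodness-of-fit test with 4 phenotype classes has df = 4 − 1 = 3.

3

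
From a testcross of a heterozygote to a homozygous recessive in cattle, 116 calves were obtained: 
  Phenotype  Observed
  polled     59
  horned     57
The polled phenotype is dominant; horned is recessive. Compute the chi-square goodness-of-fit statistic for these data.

A testcross of a heterozygote (Aa × aa) gives a 1:1 phenotypic ratio.
Expected counts for N = 116 under a 1:1 ratio (total parts = 2):
  polled: 116 × 1/2 = 58
  horned: 116 × 1/2 = 58
χ² = Σ (O − E)² / E
  polled: (59 − 58)² / 58 = 0.0172
  horned: (57 − 58)² / 58 = 0.0172
χ² = 0.0172 + 0.0172 = 0.0344 ≈ 0.034

0.034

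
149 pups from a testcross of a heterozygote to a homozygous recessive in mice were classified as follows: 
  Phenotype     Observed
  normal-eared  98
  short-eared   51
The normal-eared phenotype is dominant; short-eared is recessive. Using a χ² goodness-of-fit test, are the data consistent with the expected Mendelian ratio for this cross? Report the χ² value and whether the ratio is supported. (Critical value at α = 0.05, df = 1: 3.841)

A testcross of a heterozygote (Aa × aa) gives a 1:1 phenotypic ratio.
Total ratio parts = 2. Expected numbers out of 149:
  normal-eared: 149 × 1/2 = 74.5
  short-eared: 149 × 1/2 = 74.5
χ² = Σ (O − E)² / E
  normal-eared: (98 − 74.5)² / 74.5 = 7.4128
  short-eared: (51 − 74.5)² / 74.5 = 7.4128
χ² = 7.4128 + 7.4128 = 14.8256 ≈ 14.826
Degrees of freedom = 2 − 1 = 1; critical value at α = 0.05 is 3.841.
Since 14.826 > 3.841, we reject the null hypothesis — the data do not fit the 1:1 ratio.

14.826; not consistent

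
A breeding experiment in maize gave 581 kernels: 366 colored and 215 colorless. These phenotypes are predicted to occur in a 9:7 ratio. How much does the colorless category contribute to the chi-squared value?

6.041

Under the 9:7 hypothesis (Σ ratio = 16, N = 581):
  colored: 581 × 9/16 = 326.8125
  colorless: 581 × 7/16 = 254.1875
Contribution of colorless: (215 − 254.1875)² / 254.1875 = 6.0414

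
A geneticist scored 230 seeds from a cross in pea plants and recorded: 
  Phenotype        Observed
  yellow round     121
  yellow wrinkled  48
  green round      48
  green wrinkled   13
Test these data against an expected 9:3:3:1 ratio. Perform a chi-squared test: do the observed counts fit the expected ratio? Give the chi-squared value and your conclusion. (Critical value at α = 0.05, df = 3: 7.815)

1.776; consistent

The 9:3:3:1 ratio has 16 parts, so with N = 230 the expected counts are:
  yellow round: 230 × 9/16 = 129.375
  yellow wrinkled: 230 × 3/16 = 43.125
  green round: 230 × 3/16 = 43.125
  green wrinkled: 230 × 1/16 = 14.375
χ² = Σ (O − E)² / E
  yellow round: (121 − 129.375)² / 129.375 = 0.5421
  yellow wrinkled: (48 − 43.125)² / 43.125 = 0.5511
  green round: (48 − 43.125)² / 43.125 = 0.5511
  green wrinkled: (13 − 14.375)² / 14.375 = 0.1315
χ² = 0.5421 + 0.5511 + 0.5511 + 0.1315 = 1.7758 ≈ 1.776
Degrees of freedom = 4 − 1 = 3; critical value at α = 0.05 is 7.815.
Since 1.776 < 7.815, we fail to reject the null hypothesis — the data are consistent with the 9:3:3:1 ratio.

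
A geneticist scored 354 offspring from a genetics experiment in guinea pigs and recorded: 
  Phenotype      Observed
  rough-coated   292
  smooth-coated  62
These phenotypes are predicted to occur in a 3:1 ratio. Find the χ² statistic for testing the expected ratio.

Expected counts for N = 354 under a 3:1 ratio (total parts = 4):
  rough-coated: 354 × 3/4 = 265.5
  smooth-coated: 354 × 1/4 = 88.5
χ² = Σ (O − E)² / E
  rough-coated: (292 − 265.5)² / 265.5 = 2.6450
  smooth-coated: (62 − 88.5)² / 88.5 = 7.9350
χ² = 2.6450 + 7.9350 = 10.580

10.580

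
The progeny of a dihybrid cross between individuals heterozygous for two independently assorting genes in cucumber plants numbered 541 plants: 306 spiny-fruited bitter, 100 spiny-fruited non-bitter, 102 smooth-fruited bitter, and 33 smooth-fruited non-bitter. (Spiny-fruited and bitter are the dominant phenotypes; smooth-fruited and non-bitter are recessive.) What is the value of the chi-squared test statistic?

A dihybrid F₂ with independent assortment and complete dominance at both loci gives a 9:3:3:1 phenotypic ratio.
Expected counts for N = 541 under a 9:3:3:1 ratio (total parts = 16):
  spiny-fruited bitter: 541 × 9/16 = 304.3125
  spiny-fruited non-bitter: 541 × 3/16 = 101.4375
  smooth-fruited bitter: 541 × 3/16 = 101.4375
  smooth-fruited non-bitter: 541 × 1/16 = 33.8125
χ² = Σ (O − E)² / E
  spiny-fruited bitter: (306 − 304.3125)² / 304.3125 = 0.0094
  spiny-fruited non-bitter: (100 − 101.4375)² / 101.4375 = 0.0204
  smooth-fruited bitter: (102 − 101.4375)² / 101.4375 = 0.0031
  smooth-fruited non-bitter: (33 − 33.8125)² / 33.8125 = 0.0195
χ² = 0.0094 + 0.0204 + 0.0031 + 0.0195 = 0.0524 ≈ 0.052

0.052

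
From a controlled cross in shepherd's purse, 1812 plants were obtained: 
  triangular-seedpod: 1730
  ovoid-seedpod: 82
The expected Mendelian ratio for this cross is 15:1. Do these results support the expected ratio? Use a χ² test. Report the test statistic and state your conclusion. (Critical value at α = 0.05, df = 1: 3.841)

Expected counts for N = 1812 under a 15:1 ratio (total parts = 16):
  triangular-seedpod: 1812 × 15/16 = 1698.75
  ovoid-seedpod: 1812 × 1/16 = 113.25
χ² = Σ (O − E)² / E
  triangular-seedpod: (1730 − 1698.75)² / 1698.75 = 0.5749
  ovoid-seedpod: (82 − 113.25)² / 113.25 = 8.6231
χ² = 0.5749 + 8.6231 = 9.198
Degrees of freedom = 2 − 1 = 1; critical value at α = 0.05 is 3.841.
Since 9.198 > 3.841, we reject the null hypothesis — the data do not fit the 15:1 ratio.

9.198; not consistent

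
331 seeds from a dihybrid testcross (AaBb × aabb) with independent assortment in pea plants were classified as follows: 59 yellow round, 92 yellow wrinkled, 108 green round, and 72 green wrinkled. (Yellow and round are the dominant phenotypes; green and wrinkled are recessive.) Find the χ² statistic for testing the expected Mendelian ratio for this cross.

A dihybrid testcross with independent assortment gives a 1:1:1:1 ratio.
The 1:1:1:1 ratio has 4 parts, so with N = 331 the expected counts are:
  yellow round: 331 × 1/4 = 82.75
  yellow wrinkled: 331 × 1/4 = 82.75
  green round: 331 × 1/4 = 82.75
  green wrinkled: 331 × 1/4 = 82.75
χ² = Σ (O − E)² / E
  yellow round: (59 − 82.75)² / 82.75 = 6.8165
  yellow wrinkled: (92 − 82.75)² / 82.75 = 1.0340
  green round: (108 − 82.75)² / 82.75 = 7.7047
  green wrinkled: (72 − 82.75)² / 82.75 = 1.3965
χ² = 6.8165 + 1.0340 + 7.7047 + 1.3965 = 16.9517 ≈ 16.952

16.952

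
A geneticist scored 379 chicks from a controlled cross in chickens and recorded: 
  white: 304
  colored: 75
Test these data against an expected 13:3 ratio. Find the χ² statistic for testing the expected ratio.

The 13:3 ratio has 16 parts, so with N = 379 the expected counts are:
  white: 379 × 13/16 = 307.9375
  colored: 379 × 3/16 = 71.0625
χ² = Σ (O − E)² / E
  white: (304 − 307.9375)² / 307.9375 = 0.0503
  colored: (75 − 71.0625)² / 71.0625 = 0.2182
χ² = 0.0503 + 0.2182 = 0.2685 ≈ 0.269

0.269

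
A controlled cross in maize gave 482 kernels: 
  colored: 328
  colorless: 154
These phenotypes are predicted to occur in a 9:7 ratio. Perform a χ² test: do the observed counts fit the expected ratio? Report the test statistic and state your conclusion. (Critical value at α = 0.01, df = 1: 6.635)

27.271; not consistent

Expected counts for N = 482 under a 9:7 ratio (total parts = 16):
  colored: 482 × 9/16 = 271.125
  colorless: 482 × 7/16 = 210.875
χ² = Σ (O − E)² / E
  colored: (328 − 271.125)² / 271.125 = 11.9309
  colorless: (154 − 210.875)² / 210.875 = 15.3397
χ² = 11.9309 + 15.3397 = 27.2706 ≈ 27.271
Degrees of freedom = 2 − 1 = 1; critical value at α = 0.01 is 6.635.
Since 27.271 > 6.635, we reject the null hypothesis — the data do not fit the 9:7 ratio.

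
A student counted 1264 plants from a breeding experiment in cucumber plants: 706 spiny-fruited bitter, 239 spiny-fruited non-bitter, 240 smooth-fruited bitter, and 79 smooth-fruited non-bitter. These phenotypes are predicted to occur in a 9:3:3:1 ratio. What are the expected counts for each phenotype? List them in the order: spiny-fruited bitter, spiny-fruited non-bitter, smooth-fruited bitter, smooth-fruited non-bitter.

711, 237, 237, 79

The 9:3:3:1 ratio has 16 parts, so with N = 1264 the expected counts are:
  spiny-fruited bitter: 1264 × 9/16 = 711
  spiny-fruited non-bitter: 1264 × 3/16 = 237
  smooth-fruited bitter: 1264 × 3/16 = 237
  smooth-fruited non-bitter: 1264 × 1/16 = 79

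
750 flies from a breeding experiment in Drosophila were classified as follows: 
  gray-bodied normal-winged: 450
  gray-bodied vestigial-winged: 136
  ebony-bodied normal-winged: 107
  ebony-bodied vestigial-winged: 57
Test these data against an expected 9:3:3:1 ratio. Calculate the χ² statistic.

12.254

Expected counts for N = 750 under a 9:3:3:1 ratio (total parts = 16):
  gray-bodied normal-winged: 750 × 9/16 = 421.875
  gray-bodied vestigial-winged: 750 × 3/16 = 140.625
  ebony-bodied normal-winged: 750 × 3/16 = 140.625
  ebony-bodied vestigial-winged: 750 × 1/16 = 46.875
χ² = Σ (O − E)² / E
  gray-bodied normal-winged: (450 − 421.875)² / 421.875 = 1.8750
  gray-bodied vestigial-winged: (136 − 140.625)² / 140.625 = 0.1521
  ebony-bodied normal-winged: (107 − 140.625)² / 140.625 = 8.0401
  ebony-bodied vestigial-winged: (57 − 46.875)² / 46.875 = 2.1870
χ² = 1.8750 + 0.1521 + 8.0401 + 2.1870 = 12.2542 ≈ 12.254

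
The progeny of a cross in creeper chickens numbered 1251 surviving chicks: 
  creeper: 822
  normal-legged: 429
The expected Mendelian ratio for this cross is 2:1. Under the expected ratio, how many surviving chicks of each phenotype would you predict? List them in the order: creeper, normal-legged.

834, 417

Total ratio parts = 3. Expected numbers out of 1251:
  creeper: 1251 × 2/3 = 834
  normal-legged: 1251 × 1/3 = 417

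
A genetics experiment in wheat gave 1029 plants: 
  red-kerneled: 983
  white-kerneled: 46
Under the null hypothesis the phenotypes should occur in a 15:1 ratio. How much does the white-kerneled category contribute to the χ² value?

Expected counts for N = 1029 under a 15:1 ratio (total parts = 16):
  red-kerneled: 1029 × 15/16 = 964.6875
  white-kerneled: 1029 × 1/16 = 64.3125
Contribution of white-kerneled: (46 − 64.3125)² / 64.3125 = 5.2143

5.214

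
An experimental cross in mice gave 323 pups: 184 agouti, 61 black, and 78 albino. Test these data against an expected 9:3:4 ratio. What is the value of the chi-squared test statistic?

0.126

Total ratio parts = 16. Expected numbers out of 323:
  agouti: 323 × 9/16 = 181.6875
  black: 323 × 3/16 = 60.5625
  albino: 323 × 4/16 = 80.75
χ² = Σ (O − E)² / E
  agouti: (184 − 181.6875)² / 181.6875 = 0.0294
  black: (61 − 60.5625)² / 60.5625 = 0.0032
  albino: (78 − 80.75)² / 80.75 = 0.0937
χ² = 0.0294 + 0.0032 + 0.0937 = 0.1263 ≈ 0.126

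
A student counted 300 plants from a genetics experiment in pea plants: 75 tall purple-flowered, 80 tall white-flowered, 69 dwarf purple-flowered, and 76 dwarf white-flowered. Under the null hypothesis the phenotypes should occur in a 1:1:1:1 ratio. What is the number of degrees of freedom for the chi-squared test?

3

A goodness-of-fit test with 4 phenotype classes has df = 4 − 1 = 3.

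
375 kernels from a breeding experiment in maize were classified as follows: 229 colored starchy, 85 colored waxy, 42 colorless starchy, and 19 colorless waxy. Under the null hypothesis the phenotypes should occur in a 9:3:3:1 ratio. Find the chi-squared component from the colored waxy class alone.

3.068

The 9:3:3:1 ratio has 16 parts, so with N = 375 the expected counts are:
  colored starchy: 375 × 9/16 = 210.9375
  colored waxy: 375 × 3/16 = 70.3125
  colorless starchy: 375 × 3/16 = 70.3125
  colorless waxy: 375 × 1/16 = 23.4375
Contribution of colored waxy: (85 − 70.3125)² / 70.3125 = 3.0681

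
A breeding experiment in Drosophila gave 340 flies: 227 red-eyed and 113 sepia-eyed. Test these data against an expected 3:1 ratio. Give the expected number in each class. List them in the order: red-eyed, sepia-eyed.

255, 85

Total ratio parts = 4. Expected numbers out of 340:
  red-eyed: 340 × 3/4 = 255
  sepia-eyed: 340 × 1/4 = 85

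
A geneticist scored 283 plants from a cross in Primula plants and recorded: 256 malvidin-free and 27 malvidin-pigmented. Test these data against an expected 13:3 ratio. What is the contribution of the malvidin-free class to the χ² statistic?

Expected counts for N = 283 under a 13:3 ratio (total parts = 16):
  malvidin-free: 283 × 13/16 = 229.9375
  malvidin-pigmented: 283 × 3/16 = 53.0625
Contribution of malvidin-free: (256 − 229.9375)² / 229.9375 = 2.9541

2.954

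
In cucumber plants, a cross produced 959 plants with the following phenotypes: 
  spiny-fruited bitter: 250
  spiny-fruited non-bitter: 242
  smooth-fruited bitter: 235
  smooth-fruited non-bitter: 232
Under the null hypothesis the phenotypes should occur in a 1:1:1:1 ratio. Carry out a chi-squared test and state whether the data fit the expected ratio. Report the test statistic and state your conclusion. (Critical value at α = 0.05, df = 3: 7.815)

Under the 1:1:1:1 hypothesis (Σ ratio = 4, N = 959):
  spiny-fruited bitter: 959 × 1/4 = 239.75
  spiny-fruited non-bitter: 959 × 1/4 = 239.75
  smooth-fruited bitter: 959 × 1/4 = 239.75
  smooth-fruited non-bitter: 959 × 1/4 = 239.75
χ² = Σ (O − E)² / E
  spiny-fruited bitter: (250 − 239.75)² / 239.75 = 0.4382
  spiny-fruited non-bitter: (242 − 239.75)² / 239.75 = 0.0211
  smooth-fruited bitter: (235 − 239.75)² / 239.75 = 0.0941
  smooth-fruited non-bitter: (232 − 239.75)² / 239.75 = 0.2505
χ² = 0.4382 + 0.0211 + 0.0941 + 0.2505 = 0.8039 ≈ 0.804
Degrees of freedom = 4 − 1 = 3; critical value at α = 0.05 is 7.815.
Since 0.804 < 7.815, we fail to reject the null hypothesis — the data are consistent with the 1:1:1:1 ratio.

0.804; consistent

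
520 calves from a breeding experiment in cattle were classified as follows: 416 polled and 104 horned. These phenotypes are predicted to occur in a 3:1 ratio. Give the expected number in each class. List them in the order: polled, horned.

The 3:1 ratio has 4 parts, so with N = 520 the expected counts are:
  polled: 520 × 3/4 = 390
  horned: 520 × 1/4 = 130

390, 130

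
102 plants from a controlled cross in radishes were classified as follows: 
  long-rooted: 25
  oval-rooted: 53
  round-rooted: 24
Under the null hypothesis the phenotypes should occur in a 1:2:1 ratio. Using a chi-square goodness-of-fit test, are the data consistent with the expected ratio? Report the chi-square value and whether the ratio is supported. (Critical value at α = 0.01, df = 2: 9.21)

Under the 1:2:1 hypothesis (Σ ratio = 4, N = 102):
  long-rooted: 102 × 1/4 = 25.5
  oval-rooted: 102 × 2/4 = 51
  round-rooted: 102 × 1/4 = 25.5
χ² = Σ (O − E)² / E
  long-rooted: (25 − 25.5)² / 25.5 = 0.0098
  oval-rooted: (53 − 51)² / 51 = 0.0784
  round-rooted: (24 − 25.5)² / 25.5 = 0.0882
χ² = 0.0098 + 0.0784 + 0.0882 = 0.1764 ≈ 0.176
Degrees of freedom = 3 − 1 = 2; critical value at α = 0.01 is 9.21.
Since 0.176 < 9.21, we fail to reject the null hypothesis — the data are consistent with the 1:2:1 ratio.

0.176; consistent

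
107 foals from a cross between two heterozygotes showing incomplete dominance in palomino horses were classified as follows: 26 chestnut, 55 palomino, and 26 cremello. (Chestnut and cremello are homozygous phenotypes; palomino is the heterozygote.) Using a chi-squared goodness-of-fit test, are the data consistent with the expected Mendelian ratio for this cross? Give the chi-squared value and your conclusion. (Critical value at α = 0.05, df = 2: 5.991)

0.084; consistent

With incomplete dominance, a heterozygote × heterozygote cross gives a 1:2:1 phenotypic ratio.
Expected counts for N = 107 under a 1:2:1 ratio (total parts = 4):
  chestnut: 107 × 1/4 = 26.75
  palomino: 107 × 2/4 = 53.5
  cremello: 107 × 1/4 = 26.75
χ² = Σ (O − E)² / E
  chestnut: (26 − 26.75)² / 26.75 = 0.0210
  palomino: (55 − 53.5)² / 53.5 = 0.0421
  cremello: (26 − 26.75)² / 26.75 = 0.0210
χ² = 0.0210 + 0.0421 + 0.0210 = 0.0841 ≈ 0.084
Degrees of freedom = 3 − 1 = 2; critical value at α = 0.05 is 5.991.
Since 0.084 < 5.991, we fail to reject the null hypothesis — the data are consistent with the 1:2:1 ratio.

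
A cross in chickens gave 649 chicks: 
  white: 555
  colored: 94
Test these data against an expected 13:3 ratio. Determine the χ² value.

Under the 13:3 hypothesis (Σ ratio = 16, N = 649):
  white: 649 × 13/16 = 527.3125
  colored: 649 × 3/16 = 121.6875
χ² = Σ (O − E)² / E
  white: (555 − 527.3125)² / 527.3125 = 1.4538
  colored: (94 − 121.6875)² / 121.6875 = 6.2997
χ² = 1.4538 + 6.2997 = 7.7535 ≈ 7.754

7.754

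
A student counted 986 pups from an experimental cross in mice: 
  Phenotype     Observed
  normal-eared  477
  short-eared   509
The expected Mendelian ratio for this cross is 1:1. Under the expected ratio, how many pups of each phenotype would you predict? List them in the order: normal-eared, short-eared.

493, 493

The 1:1 ratio has 2 parts, so with N = 986 the expected counts are:
  normal-eared: 986 × 1/2 = 493
  short-eared: 986 × 1/2 = 493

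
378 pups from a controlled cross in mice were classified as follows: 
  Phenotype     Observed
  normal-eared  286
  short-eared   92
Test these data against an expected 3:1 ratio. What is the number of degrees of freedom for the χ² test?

1

A goodness-of-fit test with 2 phenotype classes has df = 2 − 1 = 1.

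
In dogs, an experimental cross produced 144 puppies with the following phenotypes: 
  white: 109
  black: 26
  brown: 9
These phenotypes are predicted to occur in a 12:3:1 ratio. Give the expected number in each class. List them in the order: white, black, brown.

108, 27, 9

Total ratio parts = 16. Expected numbers out of 144:
  white: 144 × 12/16 = 108
  black: 144 × 3/16 = 27
  brown: 144 × 1/16 = 9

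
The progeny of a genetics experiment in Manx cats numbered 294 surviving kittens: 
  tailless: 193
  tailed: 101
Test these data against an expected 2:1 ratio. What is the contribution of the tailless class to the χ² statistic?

0.046

Expected counts for N = 294 under a 2:1 ratio (total parts = 3):
  tailless: 294 × 2/3 = 196
  tailed: 294 × 1/3 = 98
Contribution of tailless: (193 − 196)² / 196 = 0.0459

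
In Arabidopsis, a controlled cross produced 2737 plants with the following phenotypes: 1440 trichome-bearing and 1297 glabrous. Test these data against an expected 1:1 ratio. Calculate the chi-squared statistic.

7.471

The 1:1 ratio has 2 parts, so with N = 2737 the expected counts are:
  trichome-bearing: 2737 × 1/2 = 1368.5
  glabrous: 2737 × 1/2 = 1368.5
χ² = Σ (O − E)² / E
  trichome-bearing: (1440 − 1368.5)² / 1368.5 = 3.7357
  glabrous: (1297 − 1368.5)² / 1368.5 = 3.7357
χ² = 3.7357 + 3.7357 = 7.4714 ≈ 7.471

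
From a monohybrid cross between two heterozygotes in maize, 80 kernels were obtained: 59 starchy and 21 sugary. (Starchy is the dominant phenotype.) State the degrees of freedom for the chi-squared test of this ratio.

For a monohybrid cross between heterozygotes with complete dominance, the expected phenotypic ratio is 3:1.
A goodness-of-fit test with 2 phenotype classes has df = 2 − 1 = 1.

1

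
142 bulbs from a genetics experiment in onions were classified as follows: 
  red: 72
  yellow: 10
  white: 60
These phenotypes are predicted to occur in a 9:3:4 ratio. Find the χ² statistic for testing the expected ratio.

28.066

Under the 9:3:4 hypothesis (Σ ratio = 16, N = 142):
  red: 142 × 9/16 = 79.875
  yellow: 142 × 3/16 = 26.625
  white: 142 × 4/16 = 35.5
χ² = Σ (O − E)² / E
  red: (72 − 79.875)² / 79.875 = 0.7764
  yellow: (10 − 26.625)² / 26.625 = 10.3809
  white: (60 − 35.5)² / 35.5 = 16.9085
χ² = 0.7764 + 10.3809 + 16.9085 = 28.0658 ≈ 28.066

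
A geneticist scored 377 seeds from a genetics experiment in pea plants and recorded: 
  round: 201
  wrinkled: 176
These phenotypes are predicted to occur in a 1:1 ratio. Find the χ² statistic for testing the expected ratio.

Total ratio parts = 2. Expected numbers out of 377:
  round: 377 × 1/2 = 188.5
  wrinkled: 377 × 1/2 = 188.5
χ² = Σ (O − E)² / E
  round: (201 − 188.5)² / 188.5 = 0.8289
  wrinkled: (176 − 188.5)² / 188.5 = 0.8289
χ² = 0.8289 + 0.8289 = 1.6578 ≈ 1.658

1.658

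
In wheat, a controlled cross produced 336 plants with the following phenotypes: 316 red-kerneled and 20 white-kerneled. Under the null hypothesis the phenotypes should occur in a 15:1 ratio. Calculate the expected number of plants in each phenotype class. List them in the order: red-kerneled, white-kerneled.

315, 21

The 15:1 ratio has 16 parts, so with N = 336 the expected counts are:
  red-kerneled: 336 × 15/16 = 315
  white-kerneled: 336 × 1/16 = 21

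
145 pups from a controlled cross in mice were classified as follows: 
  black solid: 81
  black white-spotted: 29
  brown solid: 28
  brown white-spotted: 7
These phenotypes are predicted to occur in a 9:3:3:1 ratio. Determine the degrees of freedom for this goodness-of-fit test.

A goodness-of-fit test with 4 phenotype classes has df = 4 − 1 = 3.

3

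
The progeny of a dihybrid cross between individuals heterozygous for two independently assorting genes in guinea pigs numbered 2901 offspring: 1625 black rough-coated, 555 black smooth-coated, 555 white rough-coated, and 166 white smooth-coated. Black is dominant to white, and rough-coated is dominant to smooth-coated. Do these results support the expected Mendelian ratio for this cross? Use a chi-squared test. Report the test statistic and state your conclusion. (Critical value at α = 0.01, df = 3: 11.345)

A dihybrid F₂ with independent assortment and complete dominance at both loci gives a 9:3:3:1 phenotypic ratio.
Expected counts for N = 2901 under a 9:3:3:1 ratio (total parts = 16):
  black rough-coated: 2901 × 9/16 = 1631.8125
  black smooth-coated: 2901 × 3/16 = 543.9375
  white rough-coated: 2901 × 3/16 = 543.9375
  white smooth-coated: 2901 × 1/16 = 181.3125
χ² = Σ (O − E)² / E
  black rough-coated: (1625 − 1631.8125)² / 1631.8125 = 0.0284
  black smooth-coated: (555 − 543.9375)² / 543.9375 = 0.2250
  white rough-coated: (555 − 543.9375)² / 543.9375 = 0.2250
  white smooth-coated: (166 − 181.3125)² / 181.3125 = 1.2932
χ² = 0.0284 + 0.2250 + 0.2250 + 1.2932 = 1.7716 ≈ 1.772
Degrees of freedom = 4 − 1 = 3; critical value at α = 0.01 is 11.345.
Since 1.772 < 11.345, we fail to reject the null hypothesis — the data are consistent with the 9:3:3:1 ratio.

1.772; consistent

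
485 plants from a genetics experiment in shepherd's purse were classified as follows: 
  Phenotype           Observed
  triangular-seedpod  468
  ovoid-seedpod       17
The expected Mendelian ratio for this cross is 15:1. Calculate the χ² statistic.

The 15:1 ratio has 16 parts, so with N = 485 the expected counts are:
  triangular-seedpod: 485 × 15/16 = 454.6875
  ovoid-seedpod: 485 × 1/16 = 30.3125
χ² = Σ (O − E)² / E
  triangular-seedpod: (468 − 454.6875)² / 454.6875 = 0.3898
  ovoid-seedpod: (17 − 30.3125)² / 30.3125 = 5.8465
χ² = 0.3898 + 5.8465 = 6.2363 ≈ 6.236

6.236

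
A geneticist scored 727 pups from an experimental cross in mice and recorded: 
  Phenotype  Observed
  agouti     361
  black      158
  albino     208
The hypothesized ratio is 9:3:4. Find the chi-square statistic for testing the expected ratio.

12.861

Total ratio parts = 16. Expected numbers out of 727:
  agouti: 727 × 9/16 = 408.9375
  black: 727 × 3/16 = 136.3125
  albino: 727 × 4/16 = 181.75
χ² = Σ (O − E)² / E
  agouti: (361 − 408.9375)² / 408.9375 = 5.6195
  black: (158 − 136.3125)² / 136.3125 = 3.4505
  albino: (208 − 181.75)² / 181.75 = 3.7913
χ² = 5.6195 + 3.4505 + 3.7913 = 12.8613 ≈ 12.861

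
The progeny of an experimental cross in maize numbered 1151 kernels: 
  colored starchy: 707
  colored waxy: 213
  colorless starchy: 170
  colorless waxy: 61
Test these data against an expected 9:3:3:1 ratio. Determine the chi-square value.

Expected counts for N = 1151 under a 9:3:3:1 ratio (total parts = 16):
  colored starchy: 1151 × 9/16 = 647.4375
  colored waxy: 1151 × 3/16 = 215.8125
  colorless starchy: 1151 × 3/16 = 215.8125
  colorless waxy: 1151 × 1/16 = 71.9375
χ² = Σ (O − E)² / E
  colored starchy: (707 − 647.4375)² / 647.4375 = 5.4796
  colored waxy: (213 − 215.8125)² / 215.8125 = 0.0367
  colorless starchy: (170 − 215.8125)² / 215.8125 = 9.7250
  colorless waxy: (61 − 71.9375)² / 71.9375 = 1.6630
χ² = 5.4796 + 0.0367 + 9.7250 + 1.6630 = 16.9043 ≈ 16.904

16.904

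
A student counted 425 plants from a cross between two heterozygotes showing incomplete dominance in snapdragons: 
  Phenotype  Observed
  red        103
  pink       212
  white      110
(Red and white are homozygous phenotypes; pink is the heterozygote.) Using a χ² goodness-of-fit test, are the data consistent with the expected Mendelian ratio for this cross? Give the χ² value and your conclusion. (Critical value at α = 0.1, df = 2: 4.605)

0.233; consistent

With incomplete dominance, a heterozygote × heterozygote cross gives a 1:2:1 phenotypic ratio.
Total ratio parts = 4. Expected numbers out of 425:
  red: 425 × 1/4 = 106.25
  pink: 425 × 2/4 = 212.5
  white: 425 × 1/4 = 106.25
χ² = Σ (O − E)² / E
  red: (103 − 106.25)² / 106.25 = 0.0994
  pink: (212 − 212.5)² / 212.5 = 0.0012
  white: (110 − 106.25)² / 106.25 = 0.1324
χ² = 0.0994 + 0.0012 + 0.1324 = 0.233
Degrees of freedom = 3 − 1 = 2; critical value at α = 0.1 is 4.605.
Since 0.233 < 4.605, we fail to reject the null hypothesis — the data are consistent with the 1:2:1 ratio.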